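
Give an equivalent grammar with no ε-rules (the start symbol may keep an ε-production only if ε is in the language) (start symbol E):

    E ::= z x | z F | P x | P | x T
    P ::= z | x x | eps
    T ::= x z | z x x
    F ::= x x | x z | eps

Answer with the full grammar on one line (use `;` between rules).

The nullable symbols are {E, F, P}.
ε ∈ L(G) since E is nullable, so keep E → ε.
For each production, add variants omitting each subset of nullable occurrences: E → z F gives z F | z. E → P x gives P x | x.

E ::= z x | z F | z | P x | x | P | x T | eps; P ::= z | x x; T ::= x z | z x x; F ::= x x | x z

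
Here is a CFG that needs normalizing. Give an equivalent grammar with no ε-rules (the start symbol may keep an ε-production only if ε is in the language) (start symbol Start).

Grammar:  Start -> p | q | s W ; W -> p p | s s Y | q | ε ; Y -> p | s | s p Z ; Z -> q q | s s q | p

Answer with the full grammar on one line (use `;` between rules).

Start -> p | q | s W | s; W -> p p | s s Y | q; Y -> p | s | s p Z; Z -> q q | s s q | p

Nullable nonterminals: {W}.
ε ∉ L(G), so no ε-production is kept.
Add the nullable-subset variants: Start → s W gives s W | s.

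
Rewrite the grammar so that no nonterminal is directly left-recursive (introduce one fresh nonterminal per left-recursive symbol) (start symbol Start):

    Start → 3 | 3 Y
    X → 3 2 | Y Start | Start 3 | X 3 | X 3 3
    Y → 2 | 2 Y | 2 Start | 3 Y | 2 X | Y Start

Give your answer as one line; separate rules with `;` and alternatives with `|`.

Start → 3 | 3 Y; X → 3 2 X1 | Y Start X1 | Start 3 X1; Y → 2 Y1 | 2 Y Y1 | 2 Start Y1 | 3 Y Y1 | 2 X Y1; X1 → 3 X1 | 3 3 X1 | ε; Y1 → Start Y1 | ε

Left recursion appears on X, Y.
For X: α = {3, 3 3}, β = {3 2, Y Start, Start 3}. Rewrite as X → β X1 and X1 → α X1 | ε.
For Y: α = {Start}, β = {2, 2 Y, 2 Start, 3 Y, 2 X}. Rewrite as Y → β Y1 and Y1 → α Y1 | ε.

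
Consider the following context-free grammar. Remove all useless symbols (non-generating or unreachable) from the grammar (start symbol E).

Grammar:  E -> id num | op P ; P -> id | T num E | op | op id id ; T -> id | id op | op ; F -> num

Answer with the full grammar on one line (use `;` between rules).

Generating nonterminals: {E, F, P, T}.
Reachable from E after that: {E, P, T}.
Removed useless symbols: {F} and every production mentioning them.

E -> id num | op P; P -> id | T num E | op | op id id; T -> id | id op | op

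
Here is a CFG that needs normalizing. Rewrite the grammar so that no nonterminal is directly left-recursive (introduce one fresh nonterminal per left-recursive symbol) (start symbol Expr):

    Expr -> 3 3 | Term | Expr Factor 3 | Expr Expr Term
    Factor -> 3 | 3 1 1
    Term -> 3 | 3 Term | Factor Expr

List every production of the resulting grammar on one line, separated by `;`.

Expr -> 3 3 Expr1 | Term Expr1; Factor -> 3 | 3 1 1; Term -> 3 | 3 Term | Factor Expr; Expr1 -> Factor 3 Expr1 | Expr Term Expr1 | epsilon

Directly left-recursive nonterminal: Expr.
For Expr: α = {Factor 3, Expr Term}, β = {3 3, Term}. Rewrite as Expr → β Expr1 and Expr1 → α Expr1 | ε.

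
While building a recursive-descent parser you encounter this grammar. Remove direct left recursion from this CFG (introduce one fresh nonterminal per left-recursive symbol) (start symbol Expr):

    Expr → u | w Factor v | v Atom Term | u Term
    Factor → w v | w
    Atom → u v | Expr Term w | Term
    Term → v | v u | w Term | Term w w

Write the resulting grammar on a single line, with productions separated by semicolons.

Expr → u | w Factor v | v Atom Term | u Term; Factor → w v | w; Atom → u v | Expr Term w | Term; Term → v Term1 | v u Term1 | w Term Term1; Term1 → w w Term1 | ε

Directly left-recursive nonterminal: Term.
For Term: α = {w w}, β = {v, v u, w Term}. Rewrite as Term → β Term1 and Term1 → α Term1 | ε.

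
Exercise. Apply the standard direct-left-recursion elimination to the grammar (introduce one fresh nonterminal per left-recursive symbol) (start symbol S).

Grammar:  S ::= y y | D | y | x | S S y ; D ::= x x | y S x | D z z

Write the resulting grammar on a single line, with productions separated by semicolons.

Left recursion appears on S, D.
For S: α = {S y}, β = {y y, D, y, x}. Rewrite as S → β S' and S' → α S' | ε.
For D: α = {z z}, β = {x x, y S x}. Rewrite as D → β D' and D' → α D' | ε.

S ::= y y S' | D S' | y S' | x S'; D ::= x x D' | y S x D'; S' ::= S y S' | ε; D' ::= z z D' | ε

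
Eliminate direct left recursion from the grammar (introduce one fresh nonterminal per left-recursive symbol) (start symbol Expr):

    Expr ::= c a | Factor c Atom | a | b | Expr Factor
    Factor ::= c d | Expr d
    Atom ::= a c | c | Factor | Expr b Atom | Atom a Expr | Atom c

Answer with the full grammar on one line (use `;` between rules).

Expr ::= c a Expr1 | Factor c Atom Expr1 | a Expr1 | b Expr1; Factor ::= c d | Expr d; Atom ::= a c Atom1 | c Atom1 | Factor Atom1 | Expr b Atom Atom1; Expr1 ::= Factor Expr1 | ε; Atom1 ::= a Expr Atom1 | c Atom1 | ε

Left recursion appears on Expr, Atom.
For Expr: α = {Factor}, β = {c a, Factor c Atom, a, b}. Rewrite as Expr → β Expr1 and Expr1 → α Expr1 | ε.
For Atom: α = {a Expr, c}, β = {a c, c, Factor, Expr b Atom}. Rewrite as Atom → β Atom1 and Atom1 → α Atom1 | ε.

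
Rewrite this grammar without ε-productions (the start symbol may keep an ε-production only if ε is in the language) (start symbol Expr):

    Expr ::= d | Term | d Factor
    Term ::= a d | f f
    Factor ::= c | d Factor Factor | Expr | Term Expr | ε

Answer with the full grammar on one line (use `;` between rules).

The nullable symbols are {Factor}.
ε ∉ L(G), so no ε-production is kept.
For each production, add variants omitting each subset of nullable occurrences: Factor → d Factor Factor gives d Factor Factor | d Factor | d.

Expr ::= d | Term | d Factor; Term ::= a d | f f; Factor ::= c | d Factor Factor | d Factor | d | Expr | Term Expr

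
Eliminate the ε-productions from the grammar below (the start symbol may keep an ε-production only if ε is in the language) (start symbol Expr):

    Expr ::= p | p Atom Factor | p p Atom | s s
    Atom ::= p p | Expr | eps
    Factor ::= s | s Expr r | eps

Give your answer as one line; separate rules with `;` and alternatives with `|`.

Expr ::= p | p Atom Factor | p Atom | p Factor | p p Atom | p p | s s; Atom ::= p p | Expr; Factor ::= s | s Expr r

Nullable nonterminals: {Atom, Factor}.
ε ∉ L(G), so no ε-production is kept.
Expand every rule over subsets of its nullable positions: Expr → p Atom Factor gives p Atom Factor | p Atom | p Factor. Expr → p p Atom gives p p Atom | p p.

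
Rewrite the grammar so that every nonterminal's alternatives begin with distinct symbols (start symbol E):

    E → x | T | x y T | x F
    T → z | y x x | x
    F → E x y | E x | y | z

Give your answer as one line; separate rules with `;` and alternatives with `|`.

E → T | x E'; T → z | y x x | x; F → y | z | E x F'; E' → eps | y T | F; F' → y | eps

E has alternatives sharing prefix 'x': factor to E → x E' with E' → ε | y T | F.
F has alternatives sharing prefix 'E x': factor to F → E x F' with F' → y | ε.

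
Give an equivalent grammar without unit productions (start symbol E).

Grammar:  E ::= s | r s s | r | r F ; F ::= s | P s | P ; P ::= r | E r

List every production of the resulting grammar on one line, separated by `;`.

E ::= s | r s s | r | r F; F ::= s | P s | r | E r; P ::= r | E r

Unit pairs: F ⇒* {P}.
Replace each nonterminal's rules with the union of the non-unit rules of every nonterminal it unit-derives.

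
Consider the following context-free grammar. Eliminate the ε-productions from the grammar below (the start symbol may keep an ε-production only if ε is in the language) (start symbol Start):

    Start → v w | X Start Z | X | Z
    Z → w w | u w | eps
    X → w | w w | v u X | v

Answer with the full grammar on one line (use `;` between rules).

The nullable symbols are {Start, Z}.
ε ∈ L(G) since Start is nullable, so keep Start → ε.
Add the nullable-subset variants: Start → X Start Z gives X Start Z | X Start | X Z | X.

Start → v w | X Start Z | X Start | X Z | X | Z | ε; Z → w w | u w; X → w | w w | v u X | v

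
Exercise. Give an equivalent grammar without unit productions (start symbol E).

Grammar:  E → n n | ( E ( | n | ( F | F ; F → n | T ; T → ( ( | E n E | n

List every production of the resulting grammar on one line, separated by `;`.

E → n n | ( E ( | n | ( F | ( ( | E n E; F → n | ( ( | E n E; T → ( ( | E n E | n

Unit pairs: E ⇒* {F, T}; F ⇒* {T}.
For each unit pair (A, B), copy every non-unit production of B to A, then drop all unit productions.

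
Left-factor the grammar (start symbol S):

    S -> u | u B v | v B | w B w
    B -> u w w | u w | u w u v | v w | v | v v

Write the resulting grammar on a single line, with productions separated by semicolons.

S has alternatives sharing prefix 'u': factor to S → u S' with S' → ε | B v.
B has alternatives sharing prefix 'u w': factor to B → u w B' with B' → w | ε | u v.
B has alternatives sharing prefix 'v': factor to B → v B'' with B'' → w | ε | v.

S -> v B | w B w | u S'; B -> u w B' | v B''; S' -> ε | B v; B' -> w | ε | u v; B'' -> w | ε | v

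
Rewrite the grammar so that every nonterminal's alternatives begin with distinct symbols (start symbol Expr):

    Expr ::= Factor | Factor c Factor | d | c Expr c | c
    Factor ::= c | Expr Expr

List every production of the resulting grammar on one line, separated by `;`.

Expr ::= d | Factor Expr1 | c Expr2; Factor ::= c | Expr Expr; Expr1 ::= ε | c Factor; Expr2 ::= Expr c | ε

Expr has alternatives sharing prefix 'Factor': factor to Expr → Factor Expr1 with Expr1 → ε | c Factor.
Expr has alternatives sharing prefix 'c': factor to Expr → c Expr2 with Expr2 → Expr c | ε.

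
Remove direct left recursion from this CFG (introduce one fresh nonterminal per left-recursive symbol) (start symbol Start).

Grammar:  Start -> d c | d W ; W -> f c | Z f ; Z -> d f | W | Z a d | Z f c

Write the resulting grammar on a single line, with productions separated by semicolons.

Left recursion appears on Z.
For Z: α = {a d, f c}, β = {d f, W}. Rewrite as Z → β Z1 and Z1 → α Z1 | ε.

Start -> d c | d W; W -> f c | Z f; Z -> d f Z1 | W Z1; Z1 -> a d Z1 | f c Z1 | ε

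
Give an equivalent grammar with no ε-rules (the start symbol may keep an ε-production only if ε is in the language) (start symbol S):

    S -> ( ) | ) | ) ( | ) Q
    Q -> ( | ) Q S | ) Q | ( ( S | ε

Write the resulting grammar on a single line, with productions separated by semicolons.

Nullable nonterminals: {Q}.
ε ∉ L(G), so no ε-production is kept.
Add the nullable-subset variants: Q → ) Q S gives ) Q S | ) S. Q → ) Q gives ) Q | ).

S -> ( ) | ) | ) ( | ) Q; Q -> ( | ) Q S | ) S | ) Q | ) | ( ( S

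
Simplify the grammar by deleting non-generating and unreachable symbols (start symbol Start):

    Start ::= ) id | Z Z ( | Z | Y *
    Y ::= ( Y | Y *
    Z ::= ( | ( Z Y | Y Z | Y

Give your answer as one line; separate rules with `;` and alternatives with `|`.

Start ::= ) id | Z Z ( | Z; Z ::= (

Generating nonterminals: {Start, Z}.
Reachable from Start after that: {Start, Z}.
Removed useless symbols: {Y} and every production mentioning them.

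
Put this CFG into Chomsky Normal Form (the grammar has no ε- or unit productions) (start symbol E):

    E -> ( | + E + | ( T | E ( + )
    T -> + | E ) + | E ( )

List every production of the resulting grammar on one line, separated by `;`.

E -> ( | X1 Y1 | X2 T | E Y2; T -> + | E Y4 | E Y5; X1 -> +; X2 -> (; X3 -> ); Y1 -> E X1; Y2 -> X2 Y3; Y3 -> X1 X3; Y4 -> X3 X1; Y5 -> X2 X3

Introduce a nonterminal for each terminal appearing in a rule of length ≥ 2: X1 → +, X2 → (, X3 → ).
Binarize each right-hand side of length ≥ 3 by chaining fresh nonterminals (Y1, Y2, …): affected rules were E → X1 E X1; E → E X2 X1 X3; T → E X3 X1; T → E X2 X3.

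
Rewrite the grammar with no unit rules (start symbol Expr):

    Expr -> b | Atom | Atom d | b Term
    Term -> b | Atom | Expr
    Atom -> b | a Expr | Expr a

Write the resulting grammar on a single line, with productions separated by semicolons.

Unit pairs: Expr ⇒* {Atom}; Term ⇒* {Atom, Expr}.
For every A with A ⇒* B via unit rules, add B's non-unit alternatives to A; then delete every rule of the form X → Y.

Expr -> b | a Expr | Expr a | Atom d | b Term; Term -> b | a Expr | Expr a | Atom d | b Term; Atom -> b | a Expr | Expr a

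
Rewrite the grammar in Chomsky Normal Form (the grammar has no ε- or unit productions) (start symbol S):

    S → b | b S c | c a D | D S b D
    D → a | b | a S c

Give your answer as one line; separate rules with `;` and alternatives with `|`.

S → b | X1 Y1 | X2 Y2 | D Y3; D → a | b | X3 Y5; X1 → b; X2 → c; X3 → a; Y1 → S X2; Y2 → X3 D; Y3 → S Y4; Y4 → X1 D; Y5 → S X2

Introduce a nonterminal for each terminal appearing in a rule of length ≥ 2: X1 → b, X2 → c, X3 → a.
Binarize each right-hand side of length ≥ 3 by chaining fresh nonterminals (Y1, Y2, …): affected rules were S → X1 S X2; S → X2 X3 D; S → D S X1 D; D → X3 S X2.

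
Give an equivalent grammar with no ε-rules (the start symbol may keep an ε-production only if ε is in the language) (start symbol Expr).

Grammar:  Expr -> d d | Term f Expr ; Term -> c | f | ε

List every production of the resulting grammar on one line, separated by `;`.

Expr -> d d | Term f Expr | f Expr; Term -> c | f

The nullable symbols are {Term}.
ε ∉ L(G), so no ε-production is kept.
Add the nullable-subset variants: Expr → Term f Expr gives Term f Expr | f Expr.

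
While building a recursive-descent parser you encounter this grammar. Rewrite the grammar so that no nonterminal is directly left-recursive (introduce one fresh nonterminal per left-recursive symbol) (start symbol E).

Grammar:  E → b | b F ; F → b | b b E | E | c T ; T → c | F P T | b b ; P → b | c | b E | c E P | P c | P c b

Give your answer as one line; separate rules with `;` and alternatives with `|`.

E → b | b F; F → b | b b E | E | c T; T → c | F P T | b b; P → b P' | c P' | b E P' | c E P P'; P' → c P' | c b P' | eps

Directly left-recursive nonterminal: P.
For P: α = {c, c b}, β = {b, c, b E, c E P}. Rewrite as P → β P' and P' → α P' | ε.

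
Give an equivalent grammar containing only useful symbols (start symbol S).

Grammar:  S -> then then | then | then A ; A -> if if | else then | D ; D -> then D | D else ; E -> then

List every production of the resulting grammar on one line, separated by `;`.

Generating nonterminals: {A, E, S}.
Reachable from S after that: {A, S}.
Removed useless symbols: {D, E} and every production mentioning them.

S -> then then | then | then A; A -> if if | else then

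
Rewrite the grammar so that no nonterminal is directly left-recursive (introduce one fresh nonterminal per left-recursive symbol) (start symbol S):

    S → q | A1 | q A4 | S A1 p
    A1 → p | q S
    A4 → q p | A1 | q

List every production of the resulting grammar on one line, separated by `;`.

S → q S' | A1 S' | q A4 S'; A1 → p | q S; A4 → q p | A1 | q; S' → A1 p S' | ε

Left recursion appears on S.
For S: α = {A1 p}, β = {q, A1, q A4}. Rewrite as S → β S' and S' → α S' | ε.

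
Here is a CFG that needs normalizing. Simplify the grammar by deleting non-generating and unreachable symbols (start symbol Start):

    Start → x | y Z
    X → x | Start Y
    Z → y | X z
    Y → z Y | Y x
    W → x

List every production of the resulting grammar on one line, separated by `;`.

Start → x | y Z; X → x; Z → y | X z

Generating nonterminals: {Start, W, X, Z}.
Reachable from Start after that: {Start, X, Z}.
Removed useless symbols: {W, Y} and every production mentioning them.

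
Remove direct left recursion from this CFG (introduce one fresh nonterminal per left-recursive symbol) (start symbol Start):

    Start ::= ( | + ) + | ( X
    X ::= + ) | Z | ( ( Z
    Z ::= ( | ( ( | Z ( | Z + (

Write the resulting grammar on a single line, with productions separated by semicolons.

Left recursion appears on Z.
For Z: α = {(, + (}, β = {(, ( (}. Rewrite as Z → β Z1 and Z1 → α Z1 | ε.

Start ::= ( | + ) + | ( X; X ::= + ) | Z | ( ( Z; Z ::= ( Z1 | ( ( Z1; Z1 ::= ( Z1 | + ( Z1 | ε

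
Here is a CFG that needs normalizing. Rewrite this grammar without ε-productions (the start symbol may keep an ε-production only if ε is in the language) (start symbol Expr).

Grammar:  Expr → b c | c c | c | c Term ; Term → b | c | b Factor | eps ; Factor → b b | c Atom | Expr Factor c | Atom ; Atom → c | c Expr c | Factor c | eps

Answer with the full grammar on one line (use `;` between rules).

The nullable symbols are {Atom, Factor, Term}.
ε ∉ L(G), so no ε-production is kept.
Add the nullable-subset variants: Factor → c Atom gives c Atom | c. Factor → Expr Factor c gives Expr Factor c | Expr c.

Expr → b c | c c | c | c Term; Term → b | c | b Factor; Factor → b b | c Atom | c | Expr Factor c | Expr c | Atom; Atom → c | c Expr c | Factor c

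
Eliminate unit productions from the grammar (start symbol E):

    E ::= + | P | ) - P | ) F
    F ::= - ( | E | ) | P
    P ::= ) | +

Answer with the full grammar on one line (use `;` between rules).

Unit pairs: E ⇒* {P}; F ⇒* {E, P}.
For each unit pair (A, B), copy every non-unit production of B to A, then drop all unit productions.

E ::= + | ) - P | ) F | ); F ::= + | ) - P | ) F | - ( | ); P ::= ) | +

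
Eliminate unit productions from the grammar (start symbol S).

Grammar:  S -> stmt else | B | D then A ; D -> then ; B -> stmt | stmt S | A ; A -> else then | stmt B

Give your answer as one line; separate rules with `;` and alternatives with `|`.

S -> stmt | stmt S | stmt else | D then A | else then | stmt B; D -> then; B -> stmt | stmt S | else then | stmt B; A -> else then | stmt B

Unit pairs: B ⇒* {A}; S ⇒* {A, B}.
For each unit pair (A, B), copy every non-unit production of B to A, then drop all unit productions.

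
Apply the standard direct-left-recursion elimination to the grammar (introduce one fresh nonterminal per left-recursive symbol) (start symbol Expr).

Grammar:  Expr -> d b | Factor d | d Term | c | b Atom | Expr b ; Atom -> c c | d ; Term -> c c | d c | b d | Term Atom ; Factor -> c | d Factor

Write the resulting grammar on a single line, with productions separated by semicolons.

Left recursion appears on Expr, Term.
For Expr: α = {b}, β = {d b, Factor d, d Term, c, b Atom}. Rewrite as Expr → β Expr1 and Expr1 → α Expr1 | ε.
For Term: α = {Atom}, β = {c c, d c, b d}. Rewrite as Term → β Term1 and Term1 → α Term1 | ε.

Expr -> d b Expr1 | Factor d Expr1 | d Term Expr1 | c Expr1 | b Atom Expr1; Atom -> c c | d; Term -> c c Term1 | d c Term1 | b d Term1; Factor -> c | d Factor; Expr1 -> b Expr1 | ε; Term1 -> Atom Term1 | ε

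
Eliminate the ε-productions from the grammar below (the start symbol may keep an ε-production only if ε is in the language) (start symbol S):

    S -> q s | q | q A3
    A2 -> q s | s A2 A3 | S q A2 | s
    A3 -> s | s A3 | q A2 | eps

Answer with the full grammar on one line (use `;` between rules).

Nullable nonterminals: {A3}.
ε ∉ L(G), so no ε-production is kept.
Expand every rule over subsets of its nullable positions: A2 → s A2 A3 gives s A2 A3 | s A2.

S -> q s | q | q A3; A2 -> q s | s A2 A3 | s A2 | S q A2 | s; A3 -> s | s A3 | q A2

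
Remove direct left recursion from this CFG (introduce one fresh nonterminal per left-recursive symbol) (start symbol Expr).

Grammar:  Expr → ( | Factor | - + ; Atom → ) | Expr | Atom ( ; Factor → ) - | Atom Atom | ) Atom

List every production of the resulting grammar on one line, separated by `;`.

Expr → ( | Factor | - +; Atom → ) Atom1 | Expr Atom1; Factor → ) - | Atom Atom | ) Atom; Atom1 → ( Atom1 | ε

Left recursion appears on Atom.
For Atom: α = {(}, β = {), Expr}. Rewrite as Atom → β Atom1 and Atom1 → α Atom1 | ε.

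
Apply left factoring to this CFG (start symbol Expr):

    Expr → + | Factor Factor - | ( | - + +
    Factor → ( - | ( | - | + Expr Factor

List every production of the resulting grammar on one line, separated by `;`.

Expr → + | Factor Factor - | ( | - + +; Factor → - | + Expr Factor | ( Factor1; Factor1 → - | ε

Factor has alternatives sharing prefix '(': factor to Factor → ( Factor1 with Factor1 → - | ε.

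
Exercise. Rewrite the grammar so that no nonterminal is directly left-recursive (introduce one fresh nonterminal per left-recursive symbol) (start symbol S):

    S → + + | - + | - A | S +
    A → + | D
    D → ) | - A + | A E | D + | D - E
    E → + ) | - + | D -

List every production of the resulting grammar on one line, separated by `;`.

S, D are directly left-recursive.
For S: α = {+}, β = {+ +, - +, - A}. Rewrite as S → β S' and S' → α S' | ε.
For D: α = {+, - E}, β = {), - A +, A E}. Rewrite as D → β D' and D' → α D' | ε.

S → + + S' | - + S' | - A S'; A → + | D; D → ) D' | - A + D' | A E D'; E → + ) | - + | D -; S' → + S' | ε; D' → + D' | - E D' | ε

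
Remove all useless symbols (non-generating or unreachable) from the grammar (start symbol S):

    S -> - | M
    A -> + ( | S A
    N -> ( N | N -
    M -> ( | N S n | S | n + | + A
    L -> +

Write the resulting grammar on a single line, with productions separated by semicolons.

S -> - | M; A -> + ( | S A; M -> ( | S | n + | + A

Generating nonterminals: {A, L, M, S}.
Reachable from S after that: {A, M, S}.
Removed useless symbols: {L, N} and every production mentioning them.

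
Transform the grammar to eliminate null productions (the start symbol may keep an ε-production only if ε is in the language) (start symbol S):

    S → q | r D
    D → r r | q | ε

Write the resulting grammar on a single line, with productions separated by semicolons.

S → q | r D | r; D → r r | q

Nullable nonterminals: {D}.
ε ∉ L(G), so no ε-production is kept.
Add the nullable-subset variants: S → r D gives r D | r.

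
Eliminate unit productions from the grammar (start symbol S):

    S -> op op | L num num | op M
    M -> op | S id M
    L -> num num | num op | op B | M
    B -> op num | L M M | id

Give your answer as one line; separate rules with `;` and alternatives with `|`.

Unit pairs: L ⇒* {M}.
Replace each nonterminal's rules with the union of the non-unit rules of every nonterminal it unit-derives.

S -> op op | L num num | op M; M -> op | S id M; L -> num num | num op | op B | op | S id M; B -> op num | L M M | id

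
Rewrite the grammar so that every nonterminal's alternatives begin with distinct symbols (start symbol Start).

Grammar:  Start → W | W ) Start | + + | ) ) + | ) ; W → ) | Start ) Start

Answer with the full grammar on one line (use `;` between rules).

Start has alternatives sharing prefix 'W': factor to Start → W Start1 with Start1 → ε | ) Start.
Start has alternatives sharing prefix ')': factor to Start → ) Start2 with Start2 → ) + | ε.

Start → + + | W Start1 | ) Start2; W → ) | Start ) Start; Start1 → eps | ) Start; Start2 → ) + | eps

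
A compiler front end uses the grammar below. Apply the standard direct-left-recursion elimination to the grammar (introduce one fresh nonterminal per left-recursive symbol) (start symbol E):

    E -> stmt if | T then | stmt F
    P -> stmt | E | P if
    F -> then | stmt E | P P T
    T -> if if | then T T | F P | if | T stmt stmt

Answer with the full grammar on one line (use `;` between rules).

E -> stmt if | T then | stmt F; P -> stmt P' | E P'; F -> then | stmt E | P P T; T -> if if T' | then T T T' | F P T' | if T'; P' -> if P' | ε; T' -> stmt stmt T' | ε

Directly left-recursive nonterminals: P, T.
For P: α = {if}, β = {stmt, E}. Rewrite as P → β P' and P' → α P' | ε.
For T: α = {stmt stmt}, β = {if if, then T T, F P, if}. Rewrite as T → β T' and T' → α T' | ε.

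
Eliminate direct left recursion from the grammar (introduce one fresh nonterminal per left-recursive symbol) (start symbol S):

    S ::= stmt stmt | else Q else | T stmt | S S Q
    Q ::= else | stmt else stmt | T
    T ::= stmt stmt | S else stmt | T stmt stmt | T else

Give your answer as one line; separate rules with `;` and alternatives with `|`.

S ::= stmt stmt S' | else Q else S' | T stmt S'; Q ::= else | stmt else stmt | T; T ::= stmt stmt T' | S else stmt T'; S' ::= S Q S' | ε; T' ::= stmt stmt T' | else T' | ε

Directly left-recursive nonterminals: S, T.
For S: α = {S Q}, β = {stmt stmt, else Q else, T stmt}. Rewrite as S → β S' and S' → α S' | ε.
For T: α = {stmt stmt, else}, β = {stmt stmt, S else stmt}. Rewrite as T → β T' and T' → α T' | ε.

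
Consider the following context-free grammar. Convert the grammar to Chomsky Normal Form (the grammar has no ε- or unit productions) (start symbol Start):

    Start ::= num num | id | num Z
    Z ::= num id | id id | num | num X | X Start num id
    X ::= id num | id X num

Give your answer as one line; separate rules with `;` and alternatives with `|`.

Start ::= X1 X1 | id | X1 Z; Z ::= X1 X2 | X2 X2 | num | X1 X | X Y1; X ::= X2 X1 | X2 Y3; X1 ::= num; X2 ::= id; Y1 ::= Start Y2; Y2 ::= X1 X2; Y3 ::= X X1

Introduce a nonterminal for each terminal appearing in a rule of length ≥ 2: X1 → num, X2 → id.
Binarize each right-hand side of length ≥ 3 by chaining fresh nonterminals (Y1, Y2, …): affected rules were Z → X Start X1 X2; X → X2 X X1.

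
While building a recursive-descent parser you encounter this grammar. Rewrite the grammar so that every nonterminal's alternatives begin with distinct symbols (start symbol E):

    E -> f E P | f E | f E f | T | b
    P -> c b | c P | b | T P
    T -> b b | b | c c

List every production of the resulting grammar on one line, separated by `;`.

E -> T | b | f E E'; P -> b | T P | c P'; T -> c c | b T'; E' -> P | ε | f; P' -> b | P; T' -> b | ε

E has alternatives sharing prefix 'f E': factor to E → f E E' with E' → P | ε | f.
P has alternatives sharing prefix 'c': factor to P → c P' with P' → b | P.
T has alternatives sharing prefix 'b': factor to T → b T' with T' → b | ε.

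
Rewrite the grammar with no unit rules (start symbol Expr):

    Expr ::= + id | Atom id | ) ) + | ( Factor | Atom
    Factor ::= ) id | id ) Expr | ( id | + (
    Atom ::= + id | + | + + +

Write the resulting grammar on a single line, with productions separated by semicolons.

Unit pairs: Expr ⇒* {Atom}.
For every A with A ⇒* B via unit rules, add B's non-unit alternatives to A; then delete every rule of the form X → Y.

Expr ::= + id | + | + + + | Atom id | ) ) + | ( Factor; Factor ::= ) id | id ) Expr | ( id | + (; Atom ::= + id | + | + + +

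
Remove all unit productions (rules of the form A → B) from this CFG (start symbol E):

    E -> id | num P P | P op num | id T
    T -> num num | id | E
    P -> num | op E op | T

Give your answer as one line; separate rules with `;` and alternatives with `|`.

Unit pairs: P ⇒* {E, T}; T ⇒* {E}.
Replace each nonterminal's rules with the union of the non-unit rules of every nonterminal it unit-derives.

E -> id | num P P | P op num | id T; T -> id | num P P | P op num | id T | num num; P -> id | num P P | P op num | id T | num | op E op | num num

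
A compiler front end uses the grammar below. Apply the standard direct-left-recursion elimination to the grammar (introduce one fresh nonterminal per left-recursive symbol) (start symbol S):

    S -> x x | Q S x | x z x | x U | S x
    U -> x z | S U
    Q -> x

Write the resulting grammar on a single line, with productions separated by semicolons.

S -> x x S' | Q S x S' | x z x S' | x U S'; U -> x z | S U; Q -> x; S' -> x S' | ε

Left recursion appears on S.
For S: α = {x}, β = {x x, Q S x, x z x, x U}. Rewrite as S → β S' and S' → α S' | ε.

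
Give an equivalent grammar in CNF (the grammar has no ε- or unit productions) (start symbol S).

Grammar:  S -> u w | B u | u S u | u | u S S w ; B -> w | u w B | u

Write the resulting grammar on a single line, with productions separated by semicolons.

Introduce a nonterminal for each terminal appearing in a rule of length ≥ 2: X1 → u, X2 → w.
Binarize each right-hand side of length ≥ 3 by chaining fresh nonterminals (Y1, Y2, …): affected rules were S → X1 S X1; S → X1 S S X2; B → X1 X2 B.

S -> X1 X2 | B X1 | X1 Y1 | u | X1 Y2; B -> w | X1 Y4 | u; X1 -> u; X2 -> w; Y1 -> S X1; Y2 -> S Y3; Y3 -> S X2; Y4 -> X2 B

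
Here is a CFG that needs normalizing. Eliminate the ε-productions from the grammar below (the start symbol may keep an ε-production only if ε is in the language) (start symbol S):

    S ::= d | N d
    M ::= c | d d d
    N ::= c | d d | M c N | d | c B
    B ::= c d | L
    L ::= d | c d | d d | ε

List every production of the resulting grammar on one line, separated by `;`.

Nullable nonterminals: {B, L}.
ε ∉ L(G), so no ε-production is kept.

S ::= d | N d; M ::= c | d d d; N ::= c | d d | M c N | d | c B; B ::= c d | L; L ::= d | c d | d d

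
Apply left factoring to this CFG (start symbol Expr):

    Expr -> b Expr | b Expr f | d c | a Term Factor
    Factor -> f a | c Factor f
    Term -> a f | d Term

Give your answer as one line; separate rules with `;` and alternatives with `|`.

Expr has alternatives sharing prefix 'b Expr': factor to Expr → b Expr Expr1 with Expr1 → ε | f.

Expr -> d c | a Term Factor | b Expr Expr1; Factor -> f a | c Factor f; Term -> a f | d Term; Expr1 -> eps | f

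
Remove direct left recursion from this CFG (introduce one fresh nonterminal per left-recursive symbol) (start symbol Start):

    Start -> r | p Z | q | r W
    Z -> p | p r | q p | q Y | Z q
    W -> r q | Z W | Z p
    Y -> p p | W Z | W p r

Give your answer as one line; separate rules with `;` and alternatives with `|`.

Left recursion appears on Z.
For Z: α = {q}, β = {p, p r, q p, q Y}. Rewrite as Z → β Z1 and Z1 → α Z1 | ε.

Start -> r | p Z | q | r W; Z -> p Z1 | p r Z1 | q p Z1 | q Y Z1; W -> r q | Z W | Z p; Y -> p p | W Z | W p r; Z1 -> q Z1 | ε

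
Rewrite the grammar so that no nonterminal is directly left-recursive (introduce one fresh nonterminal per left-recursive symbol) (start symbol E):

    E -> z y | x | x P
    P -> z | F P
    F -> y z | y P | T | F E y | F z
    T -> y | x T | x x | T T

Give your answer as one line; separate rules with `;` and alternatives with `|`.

Left recursion appears on F, T.
For F: α = {E y, z}, β = {y z, y P, T}. Rewrite as F → β F' and F' → α F' | ε.
For T: α = {T}, β = {y, x T, x x}. Rewrite as T → β T' and T' → α T' | ε.

E -> z y | x | x P; P -> z | F P; F -> y z F' | y P F' | T F'; T -> y T' | x T T' | x x T'; F' -> E y F' | z F' | ε; T' -> T T' | ε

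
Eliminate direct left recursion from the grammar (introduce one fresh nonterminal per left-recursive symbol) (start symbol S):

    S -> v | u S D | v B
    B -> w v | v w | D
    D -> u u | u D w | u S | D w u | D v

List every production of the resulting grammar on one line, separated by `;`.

S -> v | u S D | v B; B -> w v | v w | D; D -> u u D' | u D w D' | u S D'; D' -> w u D' | v D' | epsilon

D is directly left-recursive.
For D: α = {w u, v}, β = {u u, u D w, u S}. Rewrite as D → β D' and D' → α D' | ε.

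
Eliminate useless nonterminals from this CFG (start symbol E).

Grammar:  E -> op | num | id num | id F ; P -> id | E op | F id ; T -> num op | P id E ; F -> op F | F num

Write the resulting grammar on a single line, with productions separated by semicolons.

Generating nonterminals: {E, P, T}.
Reachable from E after that: {E}.
Removed useless symbols: {F, P, T} and every production mentioning them.

E -> op | num | id num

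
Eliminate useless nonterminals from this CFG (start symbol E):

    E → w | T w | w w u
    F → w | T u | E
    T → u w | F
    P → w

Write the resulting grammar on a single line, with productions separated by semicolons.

E → w | T w | w w u; F → w | T u | E; T → u w | F

Generating nonterminals: {E, F, P, T}.
Reachable from E after that: {E, F, T}.
Removed useless symbols: {P} and every production mentioning them.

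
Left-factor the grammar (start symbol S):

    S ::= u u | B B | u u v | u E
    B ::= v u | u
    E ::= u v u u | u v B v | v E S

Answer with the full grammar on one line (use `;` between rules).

S has alternatives sharing prefix 'u': factor to S → u S' with S' → u | u v | E.
E has alternatives sharing prefix 'u v': factor to E → u v E' with E' → u u | B v.
S' has alternatives sharing prefix 'u': factor to S' → u S'' with S'' → ε | v.

S ::= B B | u S'; B ::= v u | u; E ::= v E S | u v E'; S' ::= E | u S''; E' ::= u u | B v; S'' ::= epsilon | v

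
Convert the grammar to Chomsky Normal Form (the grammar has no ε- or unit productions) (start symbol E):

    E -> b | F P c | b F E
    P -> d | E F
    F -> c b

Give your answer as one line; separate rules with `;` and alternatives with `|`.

E -> b | F Y1 | X2 Y2; P -> d | E F; F -> X1 X2; X1 -> c; X2 -> b; Y1 -> P X1; Y2 -> F E

Introduce a nonterminal for each terminal appearing in a rule of length ≥ 2: X1 → c, X2 → b.
Binarize each right-hand side of length ≥ 3 by chaining fresh nonterminals (Y1, Y2, …): affected rules were E → F P X1; E → X2 F E.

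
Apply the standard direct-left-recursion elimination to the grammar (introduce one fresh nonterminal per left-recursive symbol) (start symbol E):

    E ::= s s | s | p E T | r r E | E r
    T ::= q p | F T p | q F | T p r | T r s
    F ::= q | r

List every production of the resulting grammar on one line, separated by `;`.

E ::= s s E' | s E' | p E T E' | r r E E'; T ::= q p T' | F T p T' | q F T'; F ::= q | r; E' ::= r E' | ε; T' ::= p r T' | r s T' | ε

E, T are directly left-recursive.
For E: α = {r}, β = {s s, s, p E T, r r E}. Rewrite as E → β E' and E' → α E' | ε.
For T: α = {p r, r s}, β = {q p, F T p, q F}. Rewrite as T → β T' and T' → α T' | ε.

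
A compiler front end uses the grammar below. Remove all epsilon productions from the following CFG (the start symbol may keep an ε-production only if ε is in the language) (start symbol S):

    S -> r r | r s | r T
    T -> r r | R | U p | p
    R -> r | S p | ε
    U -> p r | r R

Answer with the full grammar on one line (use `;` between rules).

Nullable set = {R, T}.
ε ∉ L(G), so no ε-production is kept.
Expand every rule over subsets of its nullable positions: S → r T gives r T | r. U → r R gives r R | r.

S -> r r | r s | r T | r; T -> r r | R | U p | p; R -> r | S p; U -> p r | r R | r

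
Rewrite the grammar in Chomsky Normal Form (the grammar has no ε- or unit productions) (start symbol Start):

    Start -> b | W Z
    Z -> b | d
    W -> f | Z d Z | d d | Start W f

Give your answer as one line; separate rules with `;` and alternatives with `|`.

Introduce a nonterminal for each terminal appearing in a rule of length ≥ 2: X1 → d, X2 → f.
Binarize each right-hand side of length ≥ 3 by chaining fresh nonterminals (Y1, Y2, …): affected rules were W → Z X1 Z; W → Start W X2.

Start -> b | W Z; Z -> b | d; W -> f | Z Y1 | X1 X1 | Start Y2; X1 -> d; X2 -> f; Y1 -> X1 Z; Y2 -> W X2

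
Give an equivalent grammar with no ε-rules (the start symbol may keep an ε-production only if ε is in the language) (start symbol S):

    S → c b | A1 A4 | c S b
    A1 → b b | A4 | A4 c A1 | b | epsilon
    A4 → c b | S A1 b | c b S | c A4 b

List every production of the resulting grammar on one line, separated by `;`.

Nullable nonterminals: {A1}.
ε ∉ L(G), so no ε-production is kept.
Add the nullable-subset variants: S → A1 A4 gives A1 A4 | A4. A1 → A4 c A1 gives A4 c A1 | A4 c. A4 → S A1 b gives S A1 b | S b.

S → c b | A1 A4 | A4 | c S b; A1 → b b | A4 | A4 c A1 | A4 c | b; A4 → c b | S A1 b | S b | c b S | c A4 b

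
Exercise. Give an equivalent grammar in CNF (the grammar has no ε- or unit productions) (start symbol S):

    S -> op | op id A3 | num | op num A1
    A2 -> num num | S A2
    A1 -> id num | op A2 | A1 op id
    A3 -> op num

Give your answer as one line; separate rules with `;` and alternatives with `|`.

Introduce a nonterminal for each terminal appearing in a rule of length ≥ 2: X1 → op, X2 → id, X3 → num.
Binarize each right-hand side of length ≥ 3 by chaining fresh nonterminals (Y1, Y2, …): affected rules were S → X1 X2 A3; S → X1 X3 A1; A1 → A1 X1 X2.

S -> op | X1 Y1 | num | X1 Y2; A2 -> X3 X3 | S A2; A1 -> X2 X3 | X1 A2 | A1 Y3; A3 -> X1 X3; X1 -> op; X2 -> id; X3 -> num; Y1 -> X2 A3; Y2 -> X3 A1; Y3 -> X1 X2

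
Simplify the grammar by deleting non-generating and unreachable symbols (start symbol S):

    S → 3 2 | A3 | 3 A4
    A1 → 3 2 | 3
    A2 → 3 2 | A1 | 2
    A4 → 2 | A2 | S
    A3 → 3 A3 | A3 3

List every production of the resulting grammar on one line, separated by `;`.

S → 3 2 | 3 A4; A1 → 3 2 | 3; A2 → 3 2 | A1 | 2; A4 → 2 | A2 | S

Generating nonterminals: {A1, A2, A4, S}.
Reachable from S after that: {A1, A2, A4, S}.
Removed useless symbols: {A3} and every production mentioning them.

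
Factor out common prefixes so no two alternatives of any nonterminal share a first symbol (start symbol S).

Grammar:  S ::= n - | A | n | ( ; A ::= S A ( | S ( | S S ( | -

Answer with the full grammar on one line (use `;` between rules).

S ::= A | ( | n S'; A ::= - | S A'; S' ::= - | epsilon; A' ::= A ( | ( | S (

S has alternatives sharing prefix 'n': factor to S → n S' with S' → - | ε.
A has alternatives sharing prefix 'S': factor to A → S A' with A' → A ( | ( | S (.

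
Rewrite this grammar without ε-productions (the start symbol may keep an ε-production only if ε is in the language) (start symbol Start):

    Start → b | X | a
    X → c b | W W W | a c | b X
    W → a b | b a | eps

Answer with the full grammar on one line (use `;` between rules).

Start → b | X | a | ε; X → c b | W W W | W W | W | a c | b X | b; W → a b | b a

Nullable set = {Start, W, X}.
ε ∈ L(G) since Start is nullable, so keep Start → ε.
For each production, add variants omitting each subset of nullable occurrences: X → W W W gives W W W | W W | W. X → b X gives b X | b.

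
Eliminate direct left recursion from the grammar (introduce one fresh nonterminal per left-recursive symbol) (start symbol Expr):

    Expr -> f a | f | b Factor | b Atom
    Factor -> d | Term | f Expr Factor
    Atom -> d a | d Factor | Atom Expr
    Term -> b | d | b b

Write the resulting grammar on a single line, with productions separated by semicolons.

Expr -> f a | f | b Factor | b Atom; Factor -> d | Term | f Expr Factor; Atom -> d a Atom1 | d Factor Atom1; Term -> b | d | b b; Atom1 -> Expr Atom1 | ε

Directly left-recursive nonterminal: Atom.
For Atom: α = {Expr}, β = {d a, d Factor}. Rewrite as Atom → β Atom1 and Atom1 → α Atom1 | ε.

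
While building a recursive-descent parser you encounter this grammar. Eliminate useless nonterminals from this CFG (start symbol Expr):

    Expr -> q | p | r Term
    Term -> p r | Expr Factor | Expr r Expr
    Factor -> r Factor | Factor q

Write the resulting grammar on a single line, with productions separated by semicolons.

Generating nonterminals: {Expr, Term}.
Reachable from Expr after that: {Expr, Term}.
Removed useless symbols: {Factor} and every production mentioning them.

Expr -> q | p | r Term; Term -> p r | Expr r Expr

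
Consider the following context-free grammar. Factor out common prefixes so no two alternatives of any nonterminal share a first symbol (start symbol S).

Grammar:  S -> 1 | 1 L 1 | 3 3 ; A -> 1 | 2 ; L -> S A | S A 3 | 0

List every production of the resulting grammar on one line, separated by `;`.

S -> 3 3 | 1 S'; A -> 1 | 2; L -> 0 | S A L'; S' -> eps | L 1; L' -> eps | 3

S has alternatives sharing prefix '1': factor to S → 1 S' with S' → ε | L 1.
L has alternatives sharing prefix 'S A': factor to L → S A L' with L' → ε | 3.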